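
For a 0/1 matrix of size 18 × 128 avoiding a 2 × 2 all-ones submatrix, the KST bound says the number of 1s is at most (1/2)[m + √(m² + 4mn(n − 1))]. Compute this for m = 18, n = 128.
z(18, 128; 2, 2) ≤ (1/2)[18 + √(18² + 4·18·128·127)] = (1/2)[18 + √1170756] = 550.0074

Kővári–Sós–Turán: let r_1, ..., r_18 be the row sums and z = Σ r_i the total number of 1s. Each pair of columns can share at most one row with both entries 1 (else a 2×2 all-ones block appears), so Σ_i C(r_i, 2) ≤ C(128, 2) = 8128. By convexity Σ_i C(r_i, 2) ≥ 18·C(z/18, 2) = z(z − 18)/(2·18), giving z² − 18z − 18·128·127 ≤ 0 and hence z ≤ (1/2)[18 + √(324 + 4·292608)] = (1/2)[18 + √1170756] ≈ (1/2)(18 + 1082.0148) = 550.0074.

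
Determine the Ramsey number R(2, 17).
R(2, 17) = 17

R(2, k) = k for all k ≥ 2: in a 2-colouring of K_k, either some edge is red (a red K_2) or all edges are blue (a blue K_k). And K_{16} coloured all-blue has no blue K_17, so R(2, 17) > 16. Hence R(2, 17) = 17.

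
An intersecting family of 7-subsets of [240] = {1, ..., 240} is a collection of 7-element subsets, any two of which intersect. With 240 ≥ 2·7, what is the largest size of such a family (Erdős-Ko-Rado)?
max |F| = C(239, 6) = 242988897333

The Erdős-Ko-Rado theorem states: for n ≥ 2k, an intersecting family of k-subsets of an n-element set has size at most C(n − 1, k − 1), with equality for 'star' families {A ⊆ [n] : |A| = k, i ∈ A} (fix an element i). For n = 240, k = 7: C(239, 6) = 242988897333.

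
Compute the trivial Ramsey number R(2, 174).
R(2, 174) = 174

R(2, k) = k for all k ≥ 2: in a 2-colouring of K_k, either some edge is red (a red K_2) or all edges are blue (a blue K_k). And K_{173} coloured all-blue has no blue K_174, so R(2, 174) > 173. Hence R(2, 174) = 174.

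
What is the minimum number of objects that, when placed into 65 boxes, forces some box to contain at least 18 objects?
n = (18 − 1)·65 + 1 = 1106

By the generalised pigeonhole principle, to guarantee some box contains ≥ r objects we need more than (r − 1) · k objects total. Threshold: n = (r − 1) · k + 1. With r = 18 and k = 65: n = 17 · 65 + 1 = 1105 + 1 = 1106. For n = 1105 = 17 · 65, we can put exactly 17 objects in every box, avoiding 18 in any single one — so 1106 is tight.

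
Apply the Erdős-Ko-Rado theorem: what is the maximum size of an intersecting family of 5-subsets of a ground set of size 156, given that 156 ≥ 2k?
max |F| = C(155, 4) = 23130030

Erdős-Ko-Rado (1961): when n ≥ 2k, max |F| = C(n−1, k−1). The bound is attained by the star {A : i ∈ A} for any fixed i ∈ [n]. Here C(156−1, 5−1) = C(155, 4) = 23130030.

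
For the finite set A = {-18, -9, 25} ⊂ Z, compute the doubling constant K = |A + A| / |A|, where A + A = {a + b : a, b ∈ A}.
K = |A + A| / |A| = 6/3 = 2

Enumerate A + A = {a + b : a, b ∈ A}. With |A| = 3, there are |A|^2 = 9 ordered sum pairs; collecting distinct values, A + A = {-36, -27, -18, 7, 16, 50}, so |A + A| = 6. Thus K = 6/3 = 2. For comparison, the minimum possible |A + A| over all 3-element sets is 2·3 − 1 = 5 (so min K = 5/3), attained only by arithmetic progressions.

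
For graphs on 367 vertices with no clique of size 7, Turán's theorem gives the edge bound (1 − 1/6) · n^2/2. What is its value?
Turán density bound = (5/6) · 367^2/2 = 673445/12 ≈ 56120.4167

Turán's theorem: ex(n, K_{r+1}) is achieved by the complete r-partite Turán graph T(n, r) with parts as balanced as possible, and is at most (1 − 1/r) · n^2/2. For r = 6, n = 367: the density bound is (5/6) · 134689/2 = 673445/12 ≈ 56120.4167. The integer-valued extremum is e(T(367, 6)) = 56120, which is strictly less than the density bound 673445/12 since 6 ∤ 367 (the parts of T(367, 6) cannot all be equal).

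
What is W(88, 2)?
W(88, 2) = 88 + 1 = 89

A 2-term AP is any pair of integers, so a monochromatic 2-AP exists iff some colour is used at least twice. With 88 colours, the colouring i ↦ i on {1, ..., 88} uses each colour once, avoiding any monochromatic pair, so W(88, 2) > 88. For {1, ..., 89}, pigeonhole forces two integers of the same colour, which form a monochromatic 2-AP. Hence W(88, 2) = 89.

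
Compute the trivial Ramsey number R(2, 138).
R(2, 138) = 138

R(2, k) = k for all k ≥ 2: in a 2-colouring of K_k, either some edge is red (a red K_2) or all edges are blue (a blue K_k). And K_{137} coloured all-blue has no blue K_138, so R(2, 138) > 137. Hence R(2, 138) = 138.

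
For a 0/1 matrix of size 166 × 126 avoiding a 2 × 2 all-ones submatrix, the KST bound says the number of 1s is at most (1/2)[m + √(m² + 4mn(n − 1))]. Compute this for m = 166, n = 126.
z(166, 126; 2, 2) ≤ (1/2)[166 + √(166² + 4·166·126·125)] = (1/2)[166 + √10485556] = 1702.0704

Kővári–Sós–Turán: let r_1, ..., r_166 be the row sums and z = Σ r_i the total number of 1s. Each pair of columns can share at most one row with both entries 1 (else a 2×2 all-ones block appears), so Σ_i C(r_i, 2) ≤ C(126, 2) = 7875. By convexity Σ_i C(r_i, 2) ≥ 166·C(z/166, 2) = z(z − 166)/(2·166), giving z² − 166z − 166·126·125 ≤ 0 and hence z ≤ (1/2)[166 + √(27556 + 4·2614500)] = (1/2)[166 + √10485556] ≈ (1/2)(166 + 3238.1408) = 1702.0704.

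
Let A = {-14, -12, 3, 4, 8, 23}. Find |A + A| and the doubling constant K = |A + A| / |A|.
K = |A + A| / |A| = 20/6 = 10/3

Enumerate A + A = {a + b : a, b ∈ A}. With |A| = 6, there are |A|^2 = 36 ordered sum pairs; collecting distinct values, A + A = {-28, -26, -24, -11, -10, -9, -8, -6, -4, 6, 7, 8, 9, 11, 12, 16, 26, 27, 31, 46}, so |A + A| = 20. Thus K = 20/6 = 10/3. For comparison, the minimum possible |A + A| over all 6-element sets is 2·6 − 1 = 11 (so min K = 11/6), attained only by arithmetic progressions.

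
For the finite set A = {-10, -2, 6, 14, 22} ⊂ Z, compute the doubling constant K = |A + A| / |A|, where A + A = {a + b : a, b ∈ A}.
K = |A + A| / |A| = 9/5

Enumerate A + A = {a + b : a, b ∈ A}. With |A| = 5, there are |A|^2 = 25 ordered sum pairs; collecting distinct values, A + A = {-20, -12, -4, 4, 12, 20, 28, 36, 44}, so |A + A| = 9. Thus K = 9/5. Here |A + A| = 2|A| − 1 = 9, the minimum possible — so K = 9/5 is minimal, which holds iff A is an arithmetic progression.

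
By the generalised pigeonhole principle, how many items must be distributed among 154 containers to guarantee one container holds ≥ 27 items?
n = (27 − 1)·154 + 1 = 4005

By the generalised pigeonhole principle, to guarantee some box contains ≥ r objects we need more than (r − 1) · k objects total. Threshold: n = (r − 1) · k + 1. With r = 27 and k = 154: n = 26 · 154 + 1 = 4004 + 1 = 4005. For n = 4004 = 26 · 154, we can put exactly 26 objects in every box, avoiding 27 in any single one — so 4005 is tight.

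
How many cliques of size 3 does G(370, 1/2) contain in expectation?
E[# K_3] = C(370, 3) · (1/2)^C(3, 2) = 8373840 / 2^3 = 1046730

For each 3-subset S of vertices (there are C(370, 3) = 8373840 such S), let X_S = 1 if S induces a K_3 (all C(3, 2) = 3 edges present). Then P(X_S = 1) = (1/2)^3 = 1/8. By linearity of expectation, E[# K_3] = C(370, 3) · (1/2)^3 = 8373840 / 8 = 1046730.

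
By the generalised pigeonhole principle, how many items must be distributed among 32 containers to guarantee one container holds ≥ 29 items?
n = (29 − 1)·32 + 1 = 897

By the generalised pigeonhole principle, to guarantee some box contains ≥ r objects we need more than (r − 1) · k objects total. Threshold: n = (r − 1) · k + 1. With r = 29 and k = 32: n = 28 · 32 + 1 = 896 + 1 = 897. For n = 896 = 28 · 32, we can put exactly 28 objects in every box, avoiding 29 in any single one — so 897 is tight.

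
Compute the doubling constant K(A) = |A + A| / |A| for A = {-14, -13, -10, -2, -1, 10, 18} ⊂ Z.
K = |A + A| / |A| = 24/7

Enumerate A + A = {a + b : a, b ∈ A}. With |A| = 7, there are |A|^2 = 49 ordered sum pairs; collecting distinct values, A + A = {-28, -27, -26, -24, -23, -20, -16, -15, -14, -12, -11, -4, -3, -2, 0, 4, 5, 8, 9, 16, 17, 20, 28, 36}, so |A + A| = 24. Thus K = 24/7. For comparison, the minimum possible |A + A| over all 7-element sets is 2·7 − 1 = 13 (so min K = 13/7), attained only by arithmetic progressions.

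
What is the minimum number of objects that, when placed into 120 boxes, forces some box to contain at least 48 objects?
n = (48 − 1)·120 + 1 = 5641

By the generalised pigeonhole principle, to guarantee some box contains ≥ r objects we need more than (r − 1) · k objects total. Threshold: n = (r − 1) · k + 1. With r = 48 and k = 120: n = 47 · 120 + 1 = 5640 + 1 = 5641. For n = 5640 = 47 · 120, we can put exactly 47 objects in every box, avoiding 48 in any single one — so 5641 is tight.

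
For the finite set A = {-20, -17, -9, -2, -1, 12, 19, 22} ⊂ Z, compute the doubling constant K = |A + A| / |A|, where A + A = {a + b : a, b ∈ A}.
K = |A + A| / |A| = 33/8

Enumerate A + A = {a + b : a, b ∈ A}. With |A| = 8, there are |A|^2 = 64 ordered sum pairs; collecting distinct values, A + A = {-40, -37, -34, -29, -26, -22, -21, -19, -18, -11, -10, -8, -5, -4, -3, -2, -1, 2, 3, 5, 10, 11, 13, 17, 18, 20, 21, 24, 31, 34, 38, 41, 44}, so |A + A| = 33. Thus K = 33/8. For comparison, the minimum possible |A + A| over all 8-element sets is 2·8 − 1 = 15 (so min K = 15/8), attained only by arithmetic progressions.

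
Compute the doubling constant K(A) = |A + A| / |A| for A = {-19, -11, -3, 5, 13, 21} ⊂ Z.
K = |A + A| / |A| = 11/6

Enumerate A + A = {a + b : a, b ∈ A}. With |A| = 6, there are |A|^2 = 36 ordered sum pairs; collecting distinct values, A + A = {-38, -30, -22, -14, -6, 2, 10, 18, 26, 34, 42}, so |A + A| = 11. Thus K = 11/6. Here |A + A| = 2|A| − 1 = 11, the minimum possible — so K = 11/6 is minimal, which holds iff A is an arithmetic progression.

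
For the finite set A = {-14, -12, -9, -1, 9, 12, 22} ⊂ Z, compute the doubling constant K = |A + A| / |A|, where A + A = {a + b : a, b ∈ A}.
K = |A + A| / |A| = 24/7

Enumerate A + A = {a + b : a, b ∈ A}. With |A| = 7, there are |A|^2 = 49 ordered sum pairs; collecting distinct values, A + A = {-28, -26, -24, -23, -21, -18, -15, -13, -10, -5, -3, -2, 0, 3, 8, 10, 11, 13, 18, 21, 24, 31, 34, 44}, so |A + A| = 24. Thus K = 24/7. For comparison, the minimum possible |A + A| over all 7-element sets is 2·7 − 1 = 13 (so min K = 13/7), attained only by arithmetic progressions.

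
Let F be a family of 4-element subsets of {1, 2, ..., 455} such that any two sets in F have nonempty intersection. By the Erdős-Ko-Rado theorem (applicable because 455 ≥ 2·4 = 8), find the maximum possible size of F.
max |F| = C(454, 3) = 15493204

The Erdős-Ko-Rado theorem states: for n ≥ 2k, an intersecting family of k-subsets of an n-element set has size at most C(n − 1, k − 1), with equality for 'star' families {A ⊆ [n] : |A| = k, i ∈ A} (fix an element i). For n = 455, k = 4: C(454, 3) = 15493204.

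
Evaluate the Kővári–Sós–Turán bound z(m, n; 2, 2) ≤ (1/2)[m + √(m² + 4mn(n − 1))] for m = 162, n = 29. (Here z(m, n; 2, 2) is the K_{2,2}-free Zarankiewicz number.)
z(162, 29; 2, 2) ≤ (1/2)[162 + √(162² + 4·162·29·28)] = (1/2)[162 + √552420] = 452.6248

Kővári–Sós–Turán: let r_1, ..., r_162 be the row sums and z = Σ r_i the total number of 1s. Each pair of columns can share at most one row with both entries 1 (else a 2×2 all-ones block appears), so Σ_i C(r_i, 2) ≤ C(29, 2) = 406. By convexity Σ_i C(r_i, 2) ≥ 162·C(z/162, 2) = z(z − 162)/(2·162), giving z² − 162z − 162·29·28 ≤ 0 and hence z ≤ (1/2)[162 + √(26244 + 4·131544)] = (1/2)[162 + √552420] ≈ (1/2)(162 + 743.2496) = 452.6248.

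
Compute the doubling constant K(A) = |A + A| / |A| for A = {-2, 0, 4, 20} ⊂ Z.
K = |A + A| / |A| = 10/4 = 5/2

Enumerate A + A = {a + b : a, b ∈ A}. With |A| = 4, there are |A|^2 = 16 ordered sum pairs; collecting distinct values, A + A = {-4, -2, 0, 2, 4, 8, 18, 20, 24, 40}, so |A + A| = 10. Thus K = 10/4 = 5/2. For comparison, the minimum possible |A + A| over all 4-element sets is 2·4 − 1 = 7 (so min K = 7/4), attained only by arithmetic progressions.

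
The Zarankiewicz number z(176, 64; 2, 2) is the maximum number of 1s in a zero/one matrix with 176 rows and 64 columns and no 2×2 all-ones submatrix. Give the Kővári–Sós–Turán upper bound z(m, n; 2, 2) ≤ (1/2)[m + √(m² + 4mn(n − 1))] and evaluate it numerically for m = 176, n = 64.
z(176, 64; 2, 2) ≤ (1/2)[176 + √(176² + 4·176·64·63)] = (1/2)[176 + √2869504] = 934.9805

Kővári–Sós–Turán: let r_1, ..., r_176 be the row sums and z = Σ r_i the total number of 1s. Each pair of columns can share at most one row with both entries 1 (else a 2×2 all-ones block appears), so Σ_i C(r_i, 2) ≤ C(64, 2) = 2016. By convexity Σ_i C(r_i, 2) ≥ 176·C(z/176, 2) = z(z − 176)/(2·176), giving z² − 176z − 176·64·63 ≤ 0 and hence z ≤ (1/2)[176 + √(30976 + 4·709632)] = (1/2)[176 + √2869504] ≈ (1/2)(176 + 1693.961) = 934.9805.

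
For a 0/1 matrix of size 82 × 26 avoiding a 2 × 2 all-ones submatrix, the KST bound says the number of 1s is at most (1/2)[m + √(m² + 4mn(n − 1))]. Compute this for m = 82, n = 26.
z(82, 26; 2, 2) ≤ (1/2)[82 + √(82² + 4·82·26·25)] = (1/2)[82 + √219924] = 275.4803

Kővári–Sós–Turán: let r_1, ..., r_82 be the row sums and z = Σ r_i the total number of 1s. Each pair of columns can share at most one row with both entries 1 (else a 2×2 all-ones block appears), so Σ_i C(r_i, 2) ≤ C(26, 2) = 325. By convexity Σ_i C(r_i, 2) ≥ 82·C(z/82, 2) = z(z − 82)/(2·82), giving z² − 82z − 82·26·25 ≤ 0 and hence z ≤ (1/2)[82 + √(6724 + 4·53300)] = (1/2)[82 + √219924] ≈ (1/2)(82 + 468.9606) = 275.4803.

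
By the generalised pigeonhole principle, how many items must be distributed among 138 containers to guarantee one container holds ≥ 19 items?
n = (19 − 1)·138 + 1 = 2485

By the generalised pigeonhole principle, to guarantee some box contains ≥ r objects we need more than (r − 1) · k objects total. Threshold: n = (r − 1) · k + 1. With r = 19 and k = 138: n = 18 · 138 + 1 = 2484 + 1 = 2485. For n = 2484 = 18 · 138, we can put exactly 18 objects in every box, avoiding 19 in any single one — so 2485 is tight.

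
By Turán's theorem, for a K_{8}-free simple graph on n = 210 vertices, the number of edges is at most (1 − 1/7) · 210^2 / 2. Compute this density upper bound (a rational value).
Turán density bound = (6/7) · 210^2/2 = 18900

Turán's theorem: ex(n, K_{r+1}) is achieved by the complete r-partite Turán graph T(n, r) with parts as balanced as possible, and is at most (1 − 1/r) · n^2/2. For r = 7, n = 210: the density bound is (6/7) · 44100/2 = 18900. Since 7 ∣ 210, the Turán graph T(210, 7) has parts of equal size 30, and its edge count e(T(210, 7)) = 18900 attains the density bound exactly.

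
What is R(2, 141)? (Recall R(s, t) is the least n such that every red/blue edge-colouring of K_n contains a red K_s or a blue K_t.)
R(2, 141) = 141

R(2, k) = k for all k ≥ 2: in a 2-colouring of K_k, either some edge is red (a red K_2) or all edges are blue (a blue K_k). And K_{140} coloured all-blue has no blue K_141, so R(2, 141) > 140. Hence R(2, 141) = 141.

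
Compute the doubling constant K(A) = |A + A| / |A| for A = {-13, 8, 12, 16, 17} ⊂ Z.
K = |A + A| / |A| = 14/5

Enumerate A + A = {a + b : a, b ∈ A}. With |A| = 5, there are |A|^2 = 25 ordered sum pairs; collecting distinct values, A + A = {-26, -5, -1, 3, 4, 16, 20, 24, 25, 28, 29, 32, 33, 34}, so |A + A| = 14. Thus K = 14/5. For comparison, the minimum possible |A + A| over all 5-element sets is 2·5 − 1 = 9 (so min K = 9/5), attained only by arithmetic progressions.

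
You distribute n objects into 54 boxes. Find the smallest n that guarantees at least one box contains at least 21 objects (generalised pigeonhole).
n = (21 − 1)·54 + 1 = 1081

By the generalised pigeonhole principle, to guarantee some box contains ≥ r objects we need more than (r − 1) · k objects total. Threshold: n = (r − 1) · k + 1. With r = 21 and k = 54: n = 20 · 54 + 1 = 1080 + 1 = 1081. For n = 1080 = 20 · 54, we can put exactly 20 objects in every box, avoiding 21 in any single one — so 1081 is tight.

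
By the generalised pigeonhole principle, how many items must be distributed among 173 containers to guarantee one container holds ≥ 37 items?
n = (37 − 1)·173 + 1 = 6229

By the generalised pigeonhole principle, to guarantee some box contains ≥ r objects we need more than (r − 1) · k objects total. Threshold: n = (r − 1) · k + 1. With r = 37 and k = 173: n = 36 · 173 + 1 = 6228 + 1 = 6229. For n = 6228 = 36 · 173, we can put exactly 36 objects in every box, avoiding 37 in any single one — so 6229 is tight.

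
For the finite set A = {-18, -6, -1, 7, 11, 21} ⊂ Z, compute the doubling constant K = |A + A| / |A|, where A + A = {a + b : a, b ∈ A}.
K = |A + A| / |A| = 20/6 = 10/3

Enumerate A + A = {a + b : a, b ∈ A}. With |A| = 6, there are |A|^2 = 36 ordered sum pairs; collecting distinct values, A + A = {-36, -24, -19, -12, -11, -7, -2, 1, 3, 5, 6, 10, 14, 15, 18, 20, 22, 28, 32, 42}, so |A + A| = 20. Thus K = 20/6 = 10/3. For comparison, the minimum possible |A + A| over all 6-element sets is 2·6 − 1 = 11 (so min K = 11/6), attained only by arithmetic progressions.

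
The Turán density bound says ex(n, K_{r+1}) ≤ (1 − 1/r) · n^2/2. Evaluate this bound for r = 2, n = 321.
Turán density bound = (1/2) · 321^2/2 = 103041/4 ≈ 25760.25

Turán's theorem: ex(n, K_{r+1}) is achieved by the complete r-partite Turán graph T(n, r) with parts as balanced as possible, and is at most (1 − 1/r) · n^2/2. For r = 2, n = 321: the density bound is (1/2) · 103041/2 = 103041/4 ≈ 25760.25. The integer-valued extremum is e(T(321, 2)) = 25760, which is strictly less than the density bound 103041/4 since 2 ∤ 321 (the parts of T(321, 2) cannot all be equal).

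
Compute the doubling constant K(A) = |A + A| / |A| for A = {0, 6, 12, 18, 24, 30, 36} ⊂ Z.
K = |A + A| / |A| = 13/7

Enumerate A + A = {a + b : a, b ∈ A}. With |A| = 7, there are |A|^2 = 49 ordered sum pairs; collecting distinct values, A + A = {0, 6, 12, 18, 24, 30, 36, 42, 48, 54, 60, 66, 72}, so |A + A| = 13. Thus K = 13/7. Here |A + A| = 2|A| − 1 = 13, the minimum possible — so K = 13/7 is minimal, which holds iff A is an arithmetic progression.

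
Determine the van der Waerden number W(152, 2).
W(152, 2) = 152 + 1 = 153

A 2-term AP is any pair of integers, so a monochromatic 2-AP exists iff some colour is used at least twice. With 152 colours, the colouring i ↦ i on {1, ..., 152} uses each colour once, avoiding any monochromatic pair, so W(152, 2) > 152. For {1, ..., 153}, pigeonhole forces two integers of the same colour, which form a monochromatic 2-AP. Hence W(152, 2) = 153.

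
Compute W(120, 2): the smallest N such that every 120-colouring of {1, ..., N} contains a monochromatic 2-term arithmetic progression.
W(120, 2) = 120 + 1 = 121

A 2-term AP is any pair of integers, so a monochromatic 2-AP exists iff some colour is used at least twice. With 120 colours, the colouring i ↦ i on {1, ..., 120} uses each colour once, avoiding any monochromatic pair, so W(120, 2) > 120. For {1, ..., 121}, pigeonhole forces two integers of the same colour, which form a monochromatic 2-AP. Hence W(120, 2) = 121.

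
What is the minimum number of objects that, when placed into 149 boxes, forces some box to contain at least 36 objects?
n = (36 − 1)·149 + 1 = 5216

By the generalised pigeonhole principle, to guarantee some box contains ≥ r objects we need more than (r − 1) · k objects total. Threshold: n = (r − 1) · k + 1. With r = 36 and k = 149: n = 35 · 149 + 1 = 5215 + 1 = 5216. For n = 5215 = 35 · 149, we can put exactly 35 objects in every box, avoiding 36 in any single one — so 5216 is tight.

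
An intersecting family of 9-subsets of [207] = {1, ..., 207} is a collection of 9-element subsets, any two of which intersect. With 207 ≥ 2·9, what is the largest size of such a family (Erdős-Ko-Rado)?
max |F| = C(206, 8) = 70090194034675

Erdős-Ko-Rado (1961): when n ≥ 2k, max |F| = C(n−1, k−1). The bound is attained by the star {A : i ∈ A} for any fixed i ∈ [n]. Here C(207−1, 9−1) = C(206, 8) = 70090194034675.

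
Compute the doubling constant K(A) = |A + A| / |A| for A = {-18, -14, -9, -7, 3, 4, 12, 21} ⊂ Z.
K = |A + A| / |A| = 31/8

Enumerate A + A = {a + b : a, b ∈ A}. With |A| = 8, there are |A|^2 = 64 ordered sum pairs; collecting distinct values, A + A = {-36, -32, -28, -27, -25, -23, -21, -18, -16, -15, -14, -11, -10, -6, -5, -4, -3, -2, 3, 5, 6, 7, 8, 12, 14, 15, 16, 24, 25, 33, 42}, so |A + A| = 31. Thus K = 31/8. For comparison, the minimum possible |A + A| over all 8-element sets is 2·8 − 1 = 15 (so min K = 15/8), attained only by arithmetic progressions.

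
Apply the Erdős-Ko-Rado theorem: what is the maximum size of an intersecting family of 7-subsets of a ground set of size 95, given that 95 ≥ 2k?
max |F| = C(94, 6) = 814216767

The Erdős-Ko-Rado theorem states: for n ≥ 2k, an intersecting family of k-subsets of an n-element set has size at most C(n − 1, k − 1), with equality for 'star' families {A ⊆ [n] : |A| = k, i ∈ A} (fix an element i). For n = 95, k = 7: C(94, 6) = 814216767.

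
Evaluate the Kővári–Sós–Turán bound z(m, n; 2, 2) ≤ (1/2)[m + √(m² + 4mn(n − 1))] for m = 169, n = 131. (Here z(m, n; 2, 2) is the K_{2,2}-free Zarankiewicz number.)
z(169, 131; 2, 2) ≤ (1/2)[169 + √(169² + 4·169·131·130)] = (1/2)[169 + √11540841] = 1783.0907

Kővári–Sós–Turán: let r_1, ..., r_169 be the row sums and z = Σ r_i the total number of 1s. Each pair of columns can share at most one row with both entries 1 (else a 2×2 all-ones block appears), so Σ_i C(r_i, 2) ≤ C(131, 2) = 8515. By convexity Σ_i C(r_i, 2) ≥ 169·C(z/169, 2) = z(z − 169)/(2·169), giving z² − 169z − 169·131·130 ≤ 0 and hence z ≤ (1/2)[169 + √(28561 + 4·2878070)] = (1/2)[169 + √11540841] ≈ (1/2)(169 + 3397.1813) = 1783.0907.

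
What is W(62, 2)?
W(62, 2) = 62 + 1 = 63

A 2-term AP is any pair of integers, so a monochromatic 2-AP exists iff some colour is used at least twice. With 62 colours, the colouring i ↦ i on {1, ..., 62} uses each colour once, avoiding any monochromatic pair, so W(62, 2) > 62. For {1, ..., 63}, pigeonhole forces two integers of the same colour, which form a monochromatic 2-AP. Hence W(62, 2) = 63.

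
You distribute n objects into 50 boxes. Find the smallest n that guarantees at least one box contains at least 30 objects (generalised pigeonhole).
n = (30 − 1)·50 + 1 = 1451

By the generalised pigeonhole principle, to guarantee some box contains ≥ r objects we need more than (r − 1) · k objects total. Threshold: n = (r − 1) · k + 1. With r = 30 and k = 50: n = 29 · 50 + 1 = 1450 + 1 = 1451. For n = 1450 = 29 · 50, we can put exactly 29 objects in every box, avoiding 30 in any single one — so 1451 is tight.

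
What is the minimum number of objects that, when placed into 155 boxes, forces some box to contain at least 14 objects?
n = (14 − 1)·155 + 1 = 2016

By the generalised pigeonhole principle, to guarantee some box contains ≥ r objects we need more than (r − 1) · k objects total. Threshold: n = (r − 1) · k + 1. With r = 14 and k = 155: n = 13 · 155 + 1 = 2015 + 1 = 2016. For n = 2015 = 13 · 155, we can put exactly 13 objects in every box, avoiding 14 in any single one — so 2016 is tight.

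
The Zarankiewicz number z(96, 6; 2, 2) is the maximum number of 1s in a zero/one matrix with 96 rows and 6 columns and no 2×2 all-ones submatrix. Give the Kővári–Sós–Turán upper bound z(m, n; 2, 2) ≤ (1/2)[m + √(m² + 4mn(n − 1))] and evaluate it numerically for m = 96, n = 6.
z(96, 6; 2, 2) ≤ (1/2)[96 + √(96² + 4·96·6·5)] = (1/2)[96 + √20736] = 120

Kővári–Sós–Turán: let r_1, ..., r_96 be the row sums and z = Σ r_i the total number of 1s. Each pair of columns can share at most one row with both entries 1 (else a 2×2 all-ones block appears), so Σ_i C(r_i, 2) ≤ C(6, 2) = 15. By convexity Σ_i C(r_i, 2) ≥ 96·C(z/96, 2) = z(z − 96)/(2·96), giving z² − 96z − 96·6·5 ≤ 0 and hence z ≤ (1/2)[96 + √(9216 + 4·2880)] = (1/2)[96 + √20736] ≈ (1/2)(96 + 144) = 120.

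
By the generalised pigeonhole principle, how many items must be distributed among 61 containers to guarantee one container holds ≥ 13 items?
n = (13 − 1)·61 + 1 = 733

By the generalised pigeonhole principle, to guarantee some box contains ≥ r objects we need more than (r − 1) · k objects total. Threshold: n = (r − 1) · k + 1. With r = 13 and k = 61: n = 12 · 61 + 1 = 732 + 1 = 733. For n = 732 = 12 · 61, we can put exactly 12 objects in every box, avoiding 13 in any single one — so 733 is tight.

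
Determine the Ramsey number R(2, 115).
R(2, 115) = 115

R(2, k) = k for all k ≥ 2: in a 2-colouring of K_k, either some edge is red (a red K_2) or all edges are blue (a blue K_k). And K_{114} coloured all-blue has no blue K_115, so R(2, 115) > 114. Hence R(2, 115) = 115.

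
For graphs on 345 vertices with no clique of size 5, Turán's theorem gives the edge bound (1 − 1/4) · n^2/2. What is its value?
Turán density bound = (3/4) · 345^2/2 = 357075/8 ≈ 44634.375

Turán's theorem: ex(n, K_{r+1}) is achieved by the complete r-partite Turán graph T(n, r) with parts as balanced as possible, and is at most (1 − 1/r) · n^2/2. For r = 4, n = 345: the density bound is (3/4) · 119025/2 = 357075/8 ≈ 44634.375. The integer-valued extremum is e(T(345, 4)) = 44634, which is strictly less than the density bound 357075/8 since 4 ∤ 345 (the parts of T(345, 4) cannot all be equal).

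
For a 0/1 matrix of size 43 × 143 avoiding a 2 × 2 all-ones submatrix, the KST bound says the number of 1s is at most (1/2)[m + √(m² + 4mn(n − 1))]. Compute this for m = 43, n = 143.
z(43, 143; 2, 2) ≤ (1/2)[43 + √(43² + 4·43·143·142)] = (1/2)[43 + √3494481] = 956.1765

Kővári–Sós–Turán: let r_1, ..., r_43 be the row sums and z = Σ r_i the total number of 1s. Each pair of columns can share at most one row with both entries 1 (else a 2×2 all-ones block appears), so Σ_i C(r_i, 2) ≤ C(143, 2) = 10153. By convexity Σ_i C(r_i, 2) ≥ 43·C(z/43, 2) = z(z − 43)/(2·43), giving z² − 43z − 43·143·142 ≤ 0 and hence z ≤ (1/2)[43 + √(1849 + 4·873158)] = (1/2)[43 + √3494481] ≈ (1/2)(43 + 1869.3531) = 956.1765.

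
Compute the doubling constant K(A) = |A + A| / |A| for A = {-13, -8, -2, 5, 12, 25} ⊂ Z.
K = |A + A| / |A| = 19/6

Enumerate A + A = {a + b : a, b ∈ A}. With |A| = 6, there are |A|^2 = 36 ordered sum pairs; collecting distinct values, A + A = {-26, -21, -16, -15, -10, -8, -4, -3, -1, 3, 4, 10, 12, 17, 23, 24, 30, 37, 50}, so |A + A| = 19. Thus K = 19/6. For comparison, the minimum possible |A + A| over all 6-element sets is 2·6 − 1 = 11 (so min K = 11/6), attained only by arithmetic progressions.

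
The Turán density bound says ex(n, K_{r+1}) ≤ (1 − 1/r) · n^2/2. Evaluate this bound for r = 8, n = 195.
Turán density bound = (7/8) · 195^2/2 = 266175/16 ≈ 16635.9375

Turán's theorem: ex(n, K_{r+1}) is achieved by the complete r-partite Turán graph T(n, r) with parts as balanced as possible, and is at most (1 − 1/r) · n^2/2. For r = 8, n = 195: the density bound is (7/8) · 38025/2 = 266175/16 ≈ 16635.9375. The integer-valued extremum is e(T(195, 8)) = 16635, which is strictly less than the density bound 266175/16 since 8 ∤ 195 (the parts of T(195, 8) cannot all be equal).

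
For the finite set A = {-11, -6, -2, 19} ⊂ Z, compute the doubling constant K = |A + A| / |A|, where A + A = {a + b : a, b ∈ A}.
K = |A + A| / |A| = 10/4 = 5/2

Enumerate A + A = {a + b : a, b ∈ A}. With |A| = 4, there are |A|^2 = 16 ordered sum pairs; collecting distinct values, A + A = {-22, -17, -13, -12, -8, -4, 8, 13, 17, 38}, so |A + A| = 10. Thus K = 10/4 = 5/2. For comparison, the minimum possible |A + A| over all 4-element sets is 2·4 − 1 = 7 (so min K = 7/4), attained only by arithmetic progressions.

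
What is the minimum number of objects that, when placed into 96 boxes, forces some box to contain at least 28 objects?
n = (28 − 1)·96 + 1 = 2593

By the generalised pigeonhole principle, to guarantee some box contains ≥ r objects we need more than (r − 1) · k objects total. Threshold: n = (r − 1) · k + 1. With r = 28 and k = 96: n = 27 · 96 + 1 = 2592 + 1 = 2593. For n = 2592 = 27 · 96, we can put exactly 27 objects in every box, avoiding 28 in any single one — so 2593 is tight.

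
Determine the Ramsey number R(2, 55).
R(2, 55) = 55

R(2, k) = k for all k ≥ 2: in a 2-colouring of K_k, either some edge is red (a red K_2) or all edges are blue (a blue K_k). And K_{54} coloured all-blue has no blue K_55, so R(2, 55) > 54. Hence R(2, 55) = 55.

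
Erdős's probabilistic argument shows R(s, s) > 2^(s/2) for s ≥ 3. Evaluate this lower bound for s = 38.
2^(38/2) = 524288; so R(38, 38) > 524288

Colour each edge of K_n uniformly at random with red/blue. The expected number of monochromatic K_38 is C(n, 38) · 2 · 2^(−C(38,2)). If C(n, 38) · 2^(1 − C(38,2)) < 1, then with positive probability no monochromatic K_38 exists, so R(38, 38) > n. The standard estimate C(n, 38) ≤ n^38/38! shows this inequality holds whenever n ≤ 2^(38/2) (since 38! · 2^(C(38,2) − 1) > 2^(38^2/2) ≥ n^38). Hence R(38, 38) > 2^(38/2) = 524288.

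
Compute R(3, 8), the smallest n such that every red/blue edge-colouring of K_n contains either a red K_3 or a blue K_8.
R(3, 8) = 28

Lower bound: an explicit 2-colouring of K_{27} (typically a Paley-type or other structured construction) avoids a red K_3 and a blue K_8, showing R(3, 8) > 27.
Upper bound: the simple Erdős–Szekeres recurrence only gives R(3, 8) ≤ 31; the tight bound R(3, 8) ≤ 28 requires a sharper case analysis (or computer search) of 2-colourings of K_{28}.
Hence R(3, 8) = 28.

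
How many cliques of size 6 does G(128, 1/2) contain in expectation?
E[# K_6] = C(128, 6) · (1/2)^C(6, 2) = 5423611200 / 2^15 = 84743925/512 ≈ 165515.478516

For each 6-subset S of vertices (there are C(128, 6) = 5423611200 such S), let X_S = 1 if S induces a K_6 (all C(6, 2) = 15 edges present). Then P(X_S = 1) = (1/2)^15 = 1/32768. By linearity of expectation, E[# K_6] = C(128, 6) · (1/2)^15 = 5423611200 / 32768 = 84743925/512 ≈ 165515.478516.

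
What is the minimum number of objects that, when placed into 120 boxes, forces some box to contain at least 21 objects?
n = (21 − 1)·120 + 1 = 2401

By the generalised pigeonhole principle, to guarantee some box contains ≥ r objects we need more than (r − 1) · k objects total. Threshold: n = (r − 1) · k + 1. With r = 21 and k = 120: n = 20 · 120 + 1 = 2400 + 1 = 2401. For n = 2400 = 20 · 120, we can put exactly 20 objects in every box, avoiding 21 in any single one — so 2401 is tight.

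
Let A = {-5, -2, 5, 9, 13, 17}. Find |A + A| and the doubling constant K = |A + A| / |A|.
K = |A + A| / |A| = 18/6 = 3

Enumerate A + A = {a + b : a, b ∈ A}. With |A| = 6, there are |A|^2 = 36 ordered sum pairs; collecting distinct values, A + A = {-10, -7, -4, 0, 3, 4, 7, 8, 10, 11, 12, 14, 15, 18, 22, 26, 30, 34}, so |A + A| = 18. Thus K = 18/6 = 3. For comparison, the minimum possible |A + A| over all 6-element sets is 2·6 − 1 = 11 (so min K = 11/6), attained only by arithmetic progressions.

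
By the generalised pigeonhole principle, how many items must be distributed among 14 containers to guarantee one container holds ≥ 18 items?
n = (18 − 1)·14 + 1 = 239

By the generalised pigeonhole principle, to guarantee some box contains ≥ r objects we need more than (r − 1) · k objects total. Threshold: n = (r − 1) · k + 1. With r = 18 and k = 14: n = 17 · 14 + 1 = 238 + 1 = 239. For n = 238 = 17 · 14, we can put exactly 17 objects in every box, avoiding 18 in any single one — so 239 is tight.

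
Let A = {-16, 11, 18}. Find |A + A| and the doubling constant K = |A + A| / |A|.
K = |A + A| / |A| = 6/3 = 2

Enumerate A + A = {a + b : a, b ∈ A}. With |A| = 3, there are |A|^2 = 9 ordered sum pairs; collecting distinct values, A + A = {-32, -5, 2, 22, 29, 36}, so |A + A| = 6. Thus K = 6/3 = 2. For comparison, the minimum possible |A + A| over all 3-element sets is 2·3 − 1 = 5 (so min K = 5/3), attained only by arithmetic progressions.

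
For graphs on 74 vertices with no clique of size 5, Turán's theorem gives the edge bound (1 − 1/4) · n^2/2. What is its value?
Turán density bound = (3/4) · 74^2/2 = 4107/2 ≈ 2053.5

Turán's theorem: ex(n, K_{r+1}) is achieved by the complete r-partite Turán graph T(n, r) with parts as balanced as possible, and is at most (1 − 1/r) · n^2/2. For r = 4, n = 74: the density bound is (3/4) · 5476/2 = 4107/2 ≈ 2053.5. The integer-valued extremum is e(T(74, 4)) = 2053, which is strictly less than the density bound 4107/2 since 4 ∤ 74 (the parts of T(74, 4) cannot all be equal).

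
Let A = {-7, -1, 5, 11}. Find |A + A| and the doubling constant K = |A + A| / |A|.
K = |A + A| / |A| = 7/4

Enumerate A + A = {a + b : a, b ∈ A}. With |A| = 4, there are |A|^2 = 16 ordered sum pairs; collecting distinct values, A + A = {-14, -8, -2, 4, 10, 16, 22}, so |A + A| = 7. Thus K = 7/4. Here |A + A| = 2|A| − 1 = 7, the minimum possible — so K = 7/4 is minimal, which holds iff A is an arithmetic progression.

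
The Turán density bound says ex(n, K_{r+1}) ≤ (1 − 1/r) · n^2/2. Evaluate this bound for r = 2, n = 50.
Turán density bound = (1/2) · 50^2/2 = 625

Turán's theorem: ex(n, K_{r+1}) is achieved by the complete r-partite Turán graph T(n, r) with parts as balanced as possible, and is at most (1 − 1/r) · n^2/2. For r = 2, n = 50: the density bound is (1/2) · 2500/2 = 625. Since 2 ∣ 50, the Turán graph T(50, 2) has parts of equal size 25, and its edge count e(T(50, 2)) = 625 attains the density bound exactly.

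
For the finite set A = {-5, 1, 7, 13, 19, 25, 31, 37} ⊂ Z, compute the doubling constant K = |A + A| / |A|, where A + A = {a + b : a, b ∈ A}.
K = |A + A| / |A| = 15/8

Enumerate A + A = {a + b : a, b ∈ A}. With |A| = 8, there are |A|^2 = 64 ordered sum pairs; collecting distinct values, A + A = {-10, -4, 2, 8, 14, 20, 26, 32, 38, 44, 50, 56, 62, 68, 74}, so |A + A| = 15. Thus K = 15/8. Here |A + A| = 2|A| − 1 = 15, the minimum possible — so K = 15/8 is minimal, which holds iff A is an arithmetic progression.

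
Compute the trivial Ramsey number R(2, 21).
R(2, 21) = 21

R(2, k) = k for all k ≥ 2: in a 2-colouring of K_k, either some edge is red (a red K_2) or all edges are blue (a blue K_k). And K_{20} coloured all-blue has no blue K_21, so R(2, 21) > 20. Hence R(2, 21) = 21.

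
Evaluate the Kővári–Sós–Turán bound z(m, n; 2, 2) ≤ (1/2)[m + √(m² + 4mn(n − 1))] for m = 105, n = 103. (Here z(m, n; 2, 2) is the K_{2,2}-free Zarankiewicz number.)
z(105, 103; 2, 2) ≤ (1/2)[105 + √(105² + 4·105·103·102)] = (1/2)[105 + √4423545] = 1104.1113

Kővári–Sós–Turán: let r_1, ..., r_105 be the row sums and z = Σ r_i the total number of 1s. Each pair of columns can share at most one row with both entries 1 (else a 2×2 all-ones block appears), so Σ_i C(r_i, 2) ≤ C(103, 2) = 5253. By convexity Σ_i C(r_i, 2) ≥ 105·C(z/105, 2) = z(z − 105)/(2·105), giving z² − 105z − 105·103·102 ≤ 0 and hence z ≤ (1/2)[105 + √(11025 + 4·1103130)] = (1/2)[105 + √4423545] ≈ (1/2)(105 + 2103.2225) = 1104.1113.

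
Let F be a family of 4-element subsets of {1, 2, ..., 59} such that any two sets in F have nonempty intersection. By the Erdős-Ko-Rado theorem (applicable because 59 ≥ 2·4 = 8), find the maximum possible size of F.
max |F| = C(58, 3) = 30856

Erdős-Ko-Rado (1961): when n ≥ 2k, max |F| = C(n−1, k−1). The bound is attained by the star {A : i ∈ A} for any fixed i ∈ [n]. Here C(59−1, 4−1) = C(58, 3) = 30856.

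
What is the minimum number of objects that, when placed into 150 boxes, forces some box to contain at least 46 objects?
n = (46 − 1)·150 + 1 = 6751

By the generalised pigeonhole principle, to guarantee some box contains ≥ r objects we need more than (r − 1) · k objects total. Threshold: n = (r − 1) · k + 1. With r = 46 and k = 150: n = 45 · 150 + 1 = 6750 + 1 = 6751. For n = 6750 = 45 · 150, we can put exactly 45 objects in every box, avoiding 46 in any single one — so 6751 is tight.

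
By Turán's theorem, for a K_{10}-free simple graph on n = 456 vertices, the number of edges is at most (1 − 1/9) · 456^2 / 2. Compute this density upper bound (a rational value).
Turán density bound = (8/9) · 456^2/2 = 92416

Turán's theorem: ex(n, K_{r+1}) is achieved by the complete r-partite Turán graph T(n, r) with parts as balanced as possible, and is at most (1 − 1/r) · n^2/2. For r = 9, n = 456: the density bound is (8/9) · 207936/2 = 92416. The integer-valued extremum is e(T(456, 9)) = 92415, which is strictly less than the density bound 92416 since 9 ∤ 456 (the parts of T(456, 9) cannot all be equal).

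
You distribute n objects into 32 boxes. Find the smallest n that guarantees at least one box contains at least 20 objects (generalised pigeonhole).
n = (20 − 1)·32 + 1 = 609

By the generalised pigeonhole principle, to guarantee some box contains ≥ r objects we need more than (r − 1) · k objects total. Threshold: n = (r − 1) · k + 1. With r = 20 and k = 32: n = 19 · 32 + 1 = 608 + 1 = 609. For n = 608 = 19 · 32, we can put exactly 19 objects in every box, avoiding 20 in any single one — so 609 is tight.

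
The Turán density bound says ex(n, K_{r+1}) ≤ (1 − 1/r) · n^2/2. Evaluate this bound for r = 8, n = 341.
Turán density bound = (7/8) · 341^2/2 = 813967/16 ≈ 50872.9375

Turán's theorem: ex(n, K_{r+1}) is achieved by the complete r-partite Turán graph T(n, r) with parts as balanced as possible, and is at most (1 − 1/r) · n^2/2. For r = 8, n = 341: the density bound is (7/8) · 116281/2 = 813967/16 ≈ 50872.9375. The integer-valued extremum is e(T(341, 8)) = 50872, which is strictly less than the density bound 813967/16 since 8 ∤ 341 (the parts of T(341, 8) cannot all be equal).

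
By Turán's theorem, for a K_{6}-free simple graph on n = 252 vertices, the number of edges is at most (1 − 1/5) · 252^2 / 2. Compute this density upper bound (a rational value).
Turán density bound = (4/5) · 252^2/2 = 127008/5 ≈ 25401.6

Turán's theorem: ex(n, K_{r+1}) is achieved by the complete r-partite Turán graph T(n, r) with parts as balanced as possible, and is at most (1 − 1/r) · n^2/2. For r = 5, n = 252: the density bound is (4/5) · 63504/2 = 127008/5 ≈ 25401.6. The integer-valued extremum is e(T(252, 5)) = 25401, which is strictly less than the density bound 127008/5 since 5 ∤ 252 (the parts of T(252, 5) cannot all be equal).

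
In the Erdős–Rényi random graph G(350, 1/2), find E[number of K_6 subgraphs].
E[# K_6] = C(350, 6) · (1/2)^C(6, 2) = 2445484347775 / 2^15 ≈ 74630259.636688

For each 6-subset S of vertices (there are C(350, 6) = 2445484347775 such S), let X_S = 1 if S induces a K_6 (all C(6, 2) = 15 edges present). Then P(X_S = 1) = (1/2)^15 = 1/32768. By linearity of expectation, E[# K_6] = C(350, 6) · (1/2)^15 = 2445484347775 / 32768 ≈ 74630259.636688.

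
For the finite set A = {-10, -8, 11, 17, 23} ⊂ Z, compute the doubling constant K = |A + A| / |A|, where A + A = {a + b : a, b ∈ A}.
K = |A + A| / |A| = 14/5

Enumerate A + A = {a + b : a, b ∈ A}. With |A| = 5, there are |A|^2 = 25 ordered sum pairs; collecting distinct values, A + A = {-20, -18, -16, 1, 3, 7, 9, 13, 15, 22, 28, 34, 40, 46}, so |A + A| = 14. Thus K = 14/5. For comparison, the minimum possible |A + A| over all 5-element sets is 2·5 − 1 = 9 (so min K = 9/5), attained only by arithmetic progressions.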